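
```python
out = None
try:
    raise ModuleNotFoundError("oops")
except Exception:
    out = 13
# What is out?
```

Step-by-step execution trace:
1. `raise ModuleNotFoundError(...)` raises ModuleNotFoundError.
2. `except Exception` matches (ModuleNotFoundError is a subclass of Exception) → out = 13.
Result: 13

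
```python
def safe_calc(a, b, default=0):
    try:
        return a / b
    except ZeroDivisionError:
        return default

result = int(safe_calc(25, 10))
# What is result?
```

Step-by-step execution trace:
1. `safe_calc(25, 10)` enters try: `return 25 / 10` → returns 2.5. No exception raised.
2. `except ZeroDivisionError` is skipped.
3. `int(2.5)` → 2 → result = 2.
Result: 2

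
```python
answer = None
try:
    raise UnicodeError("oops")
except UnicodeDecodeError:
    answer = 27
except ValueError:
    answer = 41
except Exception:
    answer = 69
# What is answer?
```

Step-by-step execution trace:
1. `raise UnicodeError(...)` raises UnicodeError.
2. `except UnicodeDecodeError` does not match (UnicodeError is not a subclass of UnicodeDecodeError); skipped.
3. `except ValueError` matches (UnicodeError is a subclass of ValueError) → answer = 41.
4. `except Exception` is not reached.
Result: 41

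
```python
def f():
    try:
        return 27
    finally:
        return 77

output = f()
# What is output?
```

Step-by-step execution trace:
1. `f()` enters try: `return 27` sets pending return value 27.
2. Before returning, `finally: return 77` runs and overrides the pending return.
3. f() returns 77 → output = 77.
Result: 77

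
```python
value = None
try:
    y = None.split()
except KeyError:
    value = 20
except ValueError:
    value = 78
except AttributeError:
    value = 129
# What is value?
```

Step-by-step execution trace:
1. `y = None.split()` raises AttributeError.
2. `except KeyError` does not match AttributeError; skipped.
3. `except ValueError` does not match AttributeError; skipped.
4. `except AttributeError` matches → value = 129.
Result: 129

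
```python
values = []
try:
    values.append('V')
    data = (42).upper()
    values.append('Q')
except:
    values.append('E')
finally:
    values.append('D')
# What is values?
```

Step-by-step execution trace:
1. try: `values.append('V')` → values = ['V'].
2. `data = (42).upper()` raises AttributeError; `values.append('Q')` is not reached.
3. bare `except` matches → `values.append('E')` → values = ['V', 'E'].
4. finally always runs: `values.append('D')` → values = ['V', 'E', 'D'].
Result: ['V', 'E', 'D']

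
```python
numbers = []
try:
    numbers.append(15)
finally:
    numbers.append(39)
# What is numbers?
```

Step-by-step execution trace:
1. try: `numbers.append(15)` → numbers = [15].
2. The try body completes without raising.
3. finally always runs: `numbers.append(39)` → numbers = [15, 39].
Result: [15, 39]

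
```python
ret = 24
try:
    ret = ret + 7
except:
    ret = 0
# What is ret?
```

Step-by-step execution trace:
1. ret starts at 24.
2. try: `ret = ret + 7` → ret = 31. No exception raised.
3. `except` is skipped.
Result: 31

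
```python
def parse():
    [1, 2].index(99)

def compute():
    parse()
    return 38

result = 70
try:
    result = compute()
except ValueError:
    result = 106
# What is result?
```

Step-by-step execution trace:
1. result starts at 70.
2. try: `compute()` calls `parse()`.
3. `parse()` evaluates `[1, 2].index(99)`, which raises ValueError; it propagates through compute (uncaught).
4. `return 38` in compute is not reached; the assignment to result does not complete.
5. `except ValueError` matches → result = 106.
Result: 106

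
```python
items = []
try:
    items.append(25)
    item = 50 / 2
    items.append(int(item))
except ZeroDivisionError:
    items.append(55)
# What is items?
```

Step-by-step execution trace:
1. try: `items.append(25)` → items = [25].
2. `item = 50 / 2` → item = 25.0. No exception raised.
3. `items.append(int(item))` → items = [25, 25].
4. `except ZeroDivisionError` is skipped (no exception was raised).
Result: [25, 25]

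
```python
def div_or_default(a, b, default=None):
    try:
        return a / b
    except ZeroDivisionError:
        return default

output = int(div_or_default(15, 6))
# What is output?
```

Step-by-step execution trace:
1. `div_or_default(15, 6)` enters try: `return 15 / 6` → returns 2.5. No exception raised.
2. `except ZeroDivisionError` is skipped.
3. `int(2.5)` → 2 → output = 2.
Result: 2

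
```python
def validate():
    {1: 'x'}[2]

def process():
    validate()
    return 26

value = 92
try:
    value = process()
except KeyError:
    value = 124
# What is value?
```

Step-by-step execution trace:
1. value starts at 92.
2. try: `process()` calls `validate()`.
3. `validate()` evaluates `{1: 'x'}[2]`, which raises KeyError; it propagates through process (uncaught).
4. `return 26` in process is not reached; the assignment to value does not complete.
5. `except KeyError` matches → value = 124.
Result: 124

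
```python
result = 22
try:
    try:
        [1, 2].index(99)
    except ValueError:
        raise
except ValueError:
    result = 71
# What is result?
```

Step-by-step execution trace:
1. Inner try: `[1, 2].index(99)` raises ValueError.
2. Inner `except ValueError` matches; bare `raise` re-raises the same ValueError.
3. Outer `except ValueError` matches → result = 71.
Result: 71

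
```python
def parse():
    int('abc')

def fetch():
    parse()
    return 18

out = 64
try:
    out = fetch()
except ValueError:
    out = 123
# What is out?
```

Step-by-step execution trace:
1. out starts at 64.
2. try: `fetch()` calls `parse()`.
3. `parse()` evaluates `int('abc')`, which raises ValueError; it propagates through fetch (uncaught).
4. `return 18` in fetch is not reached; the assignment to out does not complete.
5. `except ValueError` matches → out = 123.
Result: 123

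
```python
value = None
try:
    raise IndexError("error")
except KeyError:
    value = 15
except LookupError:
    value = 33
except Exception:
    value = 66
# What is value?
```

Step-by-step execution trace:
1. `raise IndexError(...)` raises IndexError.
2. `except KeyError` does not match (IndexError is not a subclass of KeyError); skipped.
3. `except LookupError` matches (IndexError is a subclass of LookupError) → value = 33.
4. `except Exception` is not reached.
Result: 33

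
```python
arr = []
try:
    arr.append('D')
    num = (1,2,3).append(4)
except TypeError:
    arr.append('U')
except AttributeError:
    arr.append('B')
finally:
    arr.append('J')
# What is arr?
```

Step-by-step execution trace:
1. try: `arr.append('D')` → arr = ['D'].
2. `num = (1,2,3).append(4)` raises AttributeError.
3. `except TypeError` does not match AttributeError; skipped.
4. `except AttributeError` matches → `arr.append('B')` → arr = ['D', 'B'].
5. finally always runs: `arr.append('J')` → arr = ['D', 'B', 'J'].
Result: ['D', 'B', 'J']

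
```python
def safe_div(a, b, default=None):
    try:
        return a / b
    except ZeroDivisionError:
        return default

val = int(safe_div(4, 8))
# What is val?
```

Step-by-step execution trace:
1. `safe_div(4, 8)` enters try: `return 4 / 8` → returns 0.5. No exception raised.
2. `except ZeroDivisionError` is skipped.
3. `int(0.5)` → 0 → val = 0.
Result: 0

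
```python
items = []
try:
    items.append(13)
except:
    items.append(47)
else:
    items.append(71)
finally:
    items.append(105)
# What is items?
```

Step-by-step execution trace:
1. try: `items.append(13)` → items = [13]. No exception raised.
2. `except` is skipped.
3. `else` runs: `items.append(71)` → items = [13, 71].
4. `finally` always runs: `items.append(105)` → items = [13, 71, 105].
Result: [13, 71, 105]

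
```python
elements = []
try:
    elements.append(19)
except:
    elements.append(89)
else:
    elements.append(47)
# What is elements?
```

Step-by-step execution trace:
1. try: `elements.append(19)` → elements = [19]. No exception raised.
2. `except` is skipped.
3. `else` runs (try completed without exception): `elements.append(47)` → elements = [19, 47].
Result: [19, 47]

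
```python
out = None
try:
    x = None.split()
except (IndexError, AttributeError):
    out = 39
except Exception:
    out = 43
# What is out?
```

Step-by-step execution trace:
1. `x = None.split()` raises AttributeError.
2. `except (IndexError, AttributeError)` matches (AttributeError is in the tuple) → out = 39.
3. `except Exception` is not reached.
Result: 39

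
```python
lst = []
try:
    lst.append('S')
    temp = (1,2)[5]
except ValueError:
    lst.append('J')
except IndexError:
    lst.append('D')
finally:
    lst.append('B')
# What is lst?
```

Step-by-step execution trace:
1. try: `lst.append('S')` → lst = ['S'].
2. `temp = (1,2)[5]` raises IndexError.
3. `except ValueError` does not match IndexError; skipped.
4. `except IndexError` matches → `lst.append('D')` → lst = ['S', 'D'].
5. finally always runs: `lst.append('B')` → lst = ['S', 'D', 'B'].
Result: ['S', 'D', 'B']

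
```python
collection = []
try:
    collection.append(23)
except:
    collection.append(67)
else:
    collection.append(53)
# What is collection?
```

Step-by-step execution trace:
1. try: `collection.append(23)` → collection = [23]. No exception raised.
2. `except` is skipped.
3. `else` runs (try completed without exception): `collection.append(53)` → collection = [23, 53].
Result: [23, 53]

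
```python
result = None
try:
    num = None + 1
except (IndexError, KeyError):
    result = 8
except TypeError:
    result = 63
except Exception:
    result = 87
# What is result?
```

Step-by-step execution trace:
1. `num = None + 1` raises TypeError.
2. `except (IndexError, KeyError)` does not match TypeError; skipped.
3. `except TypeError` matches (exact type match) → result = 63.
4. `except Exception` is not reached.
Result: 63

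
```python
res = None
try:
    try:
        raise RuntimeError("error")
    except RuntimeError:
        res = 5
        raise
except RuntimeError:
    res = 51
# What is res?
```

Step-by-step execution trace:
1. Inner try: `raise RuntimeError("error")` raises RuntimeError.
2. Inner `except RuntimeError` matches → res = 5.
3. bare `raise` re-raises the same RuntimeError.
4. Outer `except RuntimeError` matches → res = 51.
Result: 51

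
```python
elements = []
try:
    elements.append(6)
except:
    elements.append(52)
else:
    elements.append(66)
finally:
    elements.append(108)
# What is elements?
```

Step-by-step execution trace:
1. try: `elements.append(6)` → elements = [6]. No exception raised.
2. `except` is skipped.
3. `else` runs: `elements.append(66)` → elements = [6, 66].
4. `finally` always runs: `elements.append(108)` → elements = [6, 66, 108].
Result: [6, 66, 108]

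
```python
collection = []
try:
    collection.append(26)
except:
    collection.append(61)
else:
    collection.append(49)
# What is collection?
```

Step-by-step execution trace:
1. try: `collection.append(26)` → collection = [26]. No exception raised.
2. `except` is skipped.
3. `else` runs (try completed without exception): `collection.append(49)` → collection = [26, 49].
Result: [26, 49]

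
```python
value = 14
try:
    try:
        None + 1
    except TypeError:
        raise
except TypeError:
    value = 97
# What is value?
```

Step-by-step execution trace:
1. Inner try: `None + 1` raises TypeError.
2. Inner `except TypeError` matches; bare `raise` re-raises the same TypeError.
3. Outer `except TypeError` matches → value = 97.
Result: 97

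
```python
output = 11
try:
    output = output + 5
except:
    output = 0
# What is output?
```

Step-by-step execution trace:
1. output starts at 11.
2. try: `output = output + 5` → output = 16. No exception raised.
3. `except` is skipped.
Result: 16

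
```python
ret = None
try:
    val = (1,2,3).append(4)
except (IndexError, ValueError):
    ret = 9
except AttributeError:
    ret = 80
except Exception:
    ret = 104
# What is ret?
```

Step-by-step execution trace:
1. `val = (1,2,3).append(4)` raises AttributeError.
2. `except (IndexError, ValueError)` does not match AttributeError; skipped.
3. `except AttributeError` matches (exact type match) → ret = 80.
4. `except Exception` is not reached.
Result: 80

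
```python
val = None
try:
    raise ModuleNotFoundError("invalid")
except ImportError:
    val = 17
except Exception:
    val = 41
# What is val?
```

Step-by-step execution trace:
1. `raise ModuleNotFoundError(...)` raises ModuleNotFoundError.
2. `except ImportError` matches (ModuleNotFoundError is a subclass of ImportError) → val = 17.
3. `except Exception` is not reached.
Result: 17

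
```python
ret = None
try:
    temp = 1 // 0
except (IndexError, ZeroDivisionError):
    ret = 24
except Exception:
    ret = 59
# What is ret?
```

Step-by-step execution trace:
1. `temp = 1 // 0` raises ZeroDivisionError.
2. `except (IndexError, ZeroDivisionError)` matches (ZeroDivisionError is in the tuple) → ret = 24.
3. `except Exception` is not reached.
Result: 24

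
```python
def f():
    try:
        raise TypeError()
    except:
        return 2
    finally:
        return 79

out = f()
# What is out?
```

Step-by-step execution trace:
1. `f()` enters try: `raise TypeError()` raises TypeError.
2. bare `except` matches → `return 2` sets pending return value 2.
3. Before returning, `finally: return 79` runs and overrides the pending return.
4. f() returns 79 → out = 79.
Result: 79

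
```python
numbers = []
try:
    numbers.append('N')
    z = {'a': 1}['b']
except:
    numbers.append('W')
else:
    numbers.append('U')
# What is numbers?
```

Step-by-step execution trace:
1. try: `numbers.append('N')` → numbers = ['N'].
2. `z = {'a': 1}['b']` raises KeyError.
3. bare `except` matches → `numbers.append('W')` → numbers = ['N', 'W'].
4. `else` is skipped (an exception was raised).
Result: ['N', 'W']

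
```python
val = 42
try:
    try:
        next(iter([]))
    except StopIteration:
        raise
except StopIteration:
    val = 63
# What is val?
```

Step-by-step execution trace:
1. Inner try: `next(iter([]))` raises StopIteration.
2. Inner `except StopIteration` matches; bare `raise` re-raises the same StopIteration.
3. Outer `except StopIteration` matches → val = 63.
Result: 63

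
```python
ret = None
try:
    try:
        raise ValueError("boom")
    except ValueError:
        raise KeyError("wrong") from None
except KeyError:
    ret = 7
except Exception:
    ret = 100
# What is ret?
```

Step-by-step execution trace:
1. Inner try raises ValueError; inner `except ValueError` catches it.
2. `raise KeyError(...) from None` raises KeyError (from None suppresses __context__, but the active exception is still KeyError).
3. Outer `except KeyError` matches → ret = 7.
4. `except Exception` is not reached.
Result: 7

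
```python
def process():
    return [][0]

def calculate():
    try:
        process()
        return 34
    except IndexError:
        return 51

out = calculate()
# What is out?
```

Step-by-step execution trace:
1. `calculate()` calls `process()`.
2. `process()` evaluates `[][0]`, which raises IndexError; it propagates to the caller.
3. `return 34` is not reached.
4. `except IndexError` in calculate matches → returns 51.
5. out = 51.
Result: 51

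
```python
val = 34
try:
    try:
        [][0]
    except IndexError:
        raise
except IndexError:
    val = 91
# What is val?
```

Step-by-step execution trace:
1. Inner try: `[][0]` raises IndexError.
2. Inner `except IndexError` matches; bare `raise` re-raises the same IndexError.
3. Outer `except IndexError` matches → val = 91.
Result: 91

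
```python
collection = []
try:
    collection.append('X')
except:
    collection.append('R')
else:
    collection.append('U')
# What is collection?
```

Step-by-step execution trace:
1. try: `collection.append('X')` → collection = ['X']. No exception raised.
2. `except` is skipped.
3. `else` runs (try completed without exception): `collection.append('U')` → collection = ['X', 'U'].
Result: ['X', 'U']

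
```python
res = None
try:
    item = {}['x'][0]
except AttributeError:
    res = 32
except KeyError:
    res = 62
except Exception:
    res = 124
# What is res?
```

Step-by-step execution trace:
1. `item = {}['x'][0]` raises KeyError.
2. `except AttributeError` does not match KeyError; skipped.
3. `except KeyError` matches → res = 62.
4. Remaining except clauses are skipped.
Result: 62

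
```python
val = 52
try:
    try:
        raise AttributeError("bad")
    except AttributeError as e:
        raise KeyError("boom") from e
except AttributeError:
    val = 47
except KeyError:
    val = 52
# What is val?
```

Step-by-step execution trace:
1. Inner try raises AttributeError; inner `except AttributeError as e` catches it.
2. `raise KeyError(...) from e` raises KeyError (AttributeError is attached as __cause__, but only KeyError is active).
3. Outer `except AttributeError` does not match KeyError; skipped.
4. Outer `except KeyError` matches → val = 52.
Result: 52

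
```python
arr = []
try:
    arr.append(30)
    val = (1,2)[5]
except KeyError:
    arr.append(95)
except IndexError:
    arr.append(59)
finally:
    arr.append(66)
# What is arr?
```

Step-by-step execution trace:
1. try: `arr.append(30)` → arr = [30].
2. `val = (1,2)[5]` raises IndexError.
3. `except KeyError` does not match IndexError; skipped.
4. `except IndexError` matches → `arr.append(59)` → arr = [30, 59].
5. finally always runs: `arr.append(66)` → arr = [30, 59, 66].
Result: [30, 59, 66]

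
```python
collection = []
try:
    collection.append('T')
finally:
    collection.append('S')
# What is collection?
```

Step-by-step execution trace:
1. try: `collection.append('T')` → collection = ['T'].
2. The try body completes without raising.
3. finally always runs: `collection.append('S')` → collection = ['T', 'S'].
Result: ['T', 'S']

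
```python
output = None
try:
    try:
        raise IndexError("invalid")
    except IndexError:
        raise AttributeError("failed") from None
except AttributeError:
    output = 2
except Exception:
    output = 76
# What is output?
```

Step-by-step execution trace:
1. Inner try raises IndexError; inner `except IndexError` catches it.
2. `raise AttributeError(...) from None` raises AttributeError (from None suppresses __context__, but the active exception is still AttributeError).
3. Outer `except AttributeError` matches → output = 2.
4. `except Exception` is not reached.
Result: 2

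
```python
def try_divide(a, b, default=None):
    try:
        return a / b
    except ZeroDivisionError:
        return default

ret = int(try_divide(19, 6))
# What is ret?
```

Step-by-step execution trace:
1. `try_divide(19, 6)` enters try: `return 19 / 6` → returns 3.1666666666666665. No exception raised.
2. `except ZeroDivisionError` is skipped.
3. `int(3.1666666666666665)` → 3 → ret = 3.
Result: 3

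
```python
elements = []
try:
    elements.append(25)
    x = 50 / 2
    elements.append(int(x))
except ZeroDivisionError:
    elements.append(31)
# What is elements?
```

Step-by-step execution trace:
1. try: `elements.append(25)` → elements = [25].
2. `x = 50 / 2` → x = 25.0. No exception raised.
3. `elements.append(int(x))` → elements = [25, 25].
4. `except ZeroDivisionError` is skipped (no exception was raised).
Result: [25, 25]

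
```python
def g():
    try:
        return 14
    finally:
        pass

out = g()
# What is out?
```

Step-by-step execution trace:
1. `g()` enters try: `return 14` sets pending return value 14.
2. Before returning, `finally: pass` runs (no effect).
3. g() returns 14 → out = 14.
Result: 14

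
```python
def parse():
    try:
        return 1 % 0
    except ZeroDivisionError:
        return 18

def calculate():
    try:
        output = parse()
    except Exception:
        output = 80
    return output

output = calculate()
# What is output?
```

Step-by-step execution trace:
1. `calculate()` calls `parse()`.
2. In parse: `1 % 0` raises ZeroDivisionError; `except ZeroDivisionError` catches it → returns 18.
3. In calculate: `output = parse()` → output = 18. No exception reaches calculate.
4. `except Exception` is skipped; calculate returns 18.
5. output = 18.
Result: 18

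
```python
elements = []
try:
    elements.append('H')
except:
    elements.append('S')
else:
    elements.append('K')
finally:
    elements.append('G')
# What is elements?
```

Step-by-step execution trace:
1. try: `elements.append('H')` → elements = ['H']. No exception raised.
2. `except` is skipped.
3. `else` runs: `elements.append('K')` → elements = ['H', 'K'].
4. `finally` always runs: `elements.append('G')` → elements = ['H', 'K', 'G'].
Result: ['H', 'K', 'G']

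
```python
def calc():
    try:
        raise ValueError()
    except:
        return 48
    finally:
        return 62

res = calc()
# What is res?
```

Step-by-step execution trace:
1. `calc()` enters try: `raise ValueError()` raises ValueError.
2. bare `except` matches → `return 48` sets pending return value 48.
3. Before returning, `finally: return 62` runs and overrides the pending return.
4. calc() returns 62 → res = 62.
Result: 62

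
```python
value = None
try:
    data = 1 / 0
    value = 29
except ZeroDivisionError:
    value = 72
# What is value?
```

Step-by-step execution trace:
1. `data = 1 / 0` raises ZeroDivisionError.
2. `value = 29` is not reached.
3. `except ZeroDivisionError` matches → value = 72.
Result: 72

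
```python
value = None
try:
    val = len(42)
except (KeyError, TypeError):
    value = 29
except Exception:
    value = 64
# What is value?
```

Step-by-step execution trace:
1. `val = len(42)` raises TypeError.
2. `except (KeyError, TypeError)` matches (TypeError is in the tuple) → value = 29.
3. `except Exception` is not reached.
Result: 29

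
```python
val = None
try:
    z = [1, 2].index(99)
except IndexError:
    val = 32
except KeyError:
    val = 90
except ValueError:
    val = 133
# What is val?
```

Step-by-step execution trace:
1. `z = [1, 2].index(99)` raises ValueError.
2. `except IndexError` does not match ValueError; skipped.
3. `except KeyError` does not match ValueError; skipped.
4. `except ValueError` matches → val = 133.
Result: 133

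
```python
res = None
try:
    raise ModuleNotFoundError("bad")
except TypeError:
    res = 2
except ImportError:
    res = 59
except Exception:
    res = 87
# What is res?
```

Step-by-step execution trace:
1. `raise ModuleNotFoundError(...)` raises ModuleNotFoundError.
2. `except TypeError` does not match (ModuleNotFoundError is not a subclass of TypeError); skipped.
3. `except ImportError` matches (ModuleNotFoundError is a subclass of ImportError) → res = 59.
4. `except Exception` is not reached.
Result: 59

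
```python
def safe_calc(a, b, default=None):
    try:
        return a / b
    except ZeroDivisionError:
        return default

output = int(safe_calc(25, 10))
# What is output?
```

Step-by-step execution trace:
1. `safe_calc(25, 10)` enters try: `return 25 / 10` → returns 2.5. No exception raised.
2. `except ZeroDivisionError` is skipped.
3. `int(2.5)` → 2 → output = 2.
Result: 2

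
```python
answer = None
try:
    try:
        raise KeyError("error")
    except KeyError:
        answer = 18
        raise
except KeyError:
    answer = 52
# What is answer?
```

Step-by-step execution trace:
1. Inner try: `raise KeyError("error")` raises KeyError.
2. Inner `except KeyError` matches → answer = 18.
3. bare `raise` re-raises the same KeyError.
4. Outer `except KeyError` matches → answer = 52.
Result: 52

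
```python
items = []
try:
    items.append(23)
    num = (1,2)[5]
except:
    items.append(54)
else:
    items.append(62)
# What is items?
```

Step-by-step execution trace:
1. try: `items.append(23)` → items = [23].
2. `num = (1,2)[5]` raises IndexError.
3. bare `except` matches → `items.append(54)` → items = [23, 54].
4. `else` is skipped (an exception was raised).
Result: [23, 54]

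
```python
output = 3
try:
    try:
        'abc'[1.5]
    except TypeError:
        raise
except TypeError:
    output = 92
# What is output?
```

Step-by-step execution trace:
1. Inner try: `'abc'[1.5]` raises TypeError.
2. Inner `except TypeError` matches; bare `raise` re-raises the same TypeError.
3. Outer `except TypeError` matches → output = 92.
Result: 92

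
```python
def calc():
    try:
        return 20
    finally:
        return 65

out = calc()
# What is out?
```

Step-by-step execution trace:
1. `calc()` enters try: `return 20` sets pending return value 20.
2. Before returning, `finally: return 65` runs and overrides the pending return.
3. calc() returns 65 → out = 65.
Result: 65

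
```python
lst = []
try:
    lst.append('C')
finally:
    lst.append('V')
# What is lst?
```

Step-by-step execution trace:
1. try: `lst.append('C')` → lst = ['C'].
2. The try body completes without raising.
3. finally always runs: `lst.append('V')` → lst = ['C', 'V'].
Result: ['C', 'V']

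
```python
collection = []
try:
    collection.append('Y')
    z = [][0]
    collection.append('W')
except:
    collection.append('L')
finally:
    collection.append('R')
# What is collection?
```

Step-by-step execution trace:
1. try: `collection.append('Y')` → collection = ['Y'].
2. `z = [][0]` raises IndexError; `collection.append('W')` is not reached.
3. bare `except` matches → `collection.append('L')` → collection = ['Y', 'L'].
4. finally always runs: `collection.append('R')` → collection = ['Y', 'L', 'R'].
Result: ['Y', 'L', 'R']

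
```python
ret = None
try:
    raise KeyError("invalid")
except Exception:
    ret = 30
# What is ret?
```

Step-by-step execution trace:
1. `raise KeyError(...)` raises KeyError.
2. `except Exception` matches (KeyError is a subclass of Exception) → ret = 30.
Result: 30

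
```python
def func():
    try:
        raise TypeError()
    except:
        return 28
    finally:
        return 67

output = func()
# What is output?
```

Step-by-step execution trace:
1. `func()` enters try: `raise TypeError()` raises TypeError.
2. bare `except` matches → `return 28` sets pending return value 28.
3. Before returning, `finally: return 67` runs and overrides the pending return.
4. func() returns 67 → output = 67.
Result: 67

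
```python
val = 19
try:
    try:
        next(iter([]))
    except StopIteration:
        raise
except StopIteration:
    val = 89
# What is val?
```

Step-by-step execution trace:
1. Inner try: `next(iter([]))` raises StopIteration.
2. Inner `except StopIteration` matches; bare `raise` re-raises the same StopIteration.
3. Outer `except StopIteration` matches → val = 89.
Result: 89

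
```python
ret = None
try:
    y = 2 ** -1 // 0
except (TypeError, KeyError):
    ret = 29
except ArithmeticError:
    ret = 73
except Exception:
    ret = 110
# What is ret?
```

Step-by-step execution trace:
1. `y = 2 ** -1 // 0` raises ZeroDivisionError.
2. `except (TypeError, KeyError)` does not match ZeroDivisionError; skipped.
3. `except ArithmeticError` matches (ZeroDivisionError is a subclass of ArithmeticError) → ret = 73.
4. `except Exception` is not reached.
Result: 73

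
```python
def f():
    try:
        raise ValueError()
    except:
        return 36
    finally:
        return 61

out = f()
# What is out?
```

Step-by-step execution trace:
1. `f()` enters try: `raise ValueError()` raises ValueError.
2. bare `except` matches → `return 36` sets pending return value 36.
3. Before returning, `finally: return 61` runs and overrides the pending return.
4. f() returns 61 → out = 61.
Result: 61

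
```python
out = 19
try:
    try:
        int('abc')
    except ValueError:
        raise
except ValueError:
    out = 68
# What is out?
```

Step-by-step execution trace:
1. Inner try: `int('abc')` raises ValueError.
2. Inner `except ValueError` matches; bare `raise` re-raises the same ValueError.
3. Outer `except ValueError` matches → out = 68.
Result: 68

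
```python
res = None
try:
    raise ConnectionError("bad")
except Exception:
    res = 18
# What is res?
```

Step-by-step execution trace:
1. `raise ConnectionError(...)` raises ConnectionError.
2. `except Exception` matches (ConnectionError is a subclass of Exception) → res = 18.
Result: 18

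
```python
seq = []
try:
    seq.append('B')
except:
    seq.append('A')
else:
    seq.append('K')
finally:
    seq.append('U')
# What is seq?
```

Step-by-step execution trace:
1. try: `seq.append('B')` → seq = ['B']. No exception raised.
2. `except` is skipped.
3. `else` runs: `seq.append('K')` → seq = ['B', 'K'].
4. `finally` always runs: `seq.append('U')` → seq = ['B', 'K', 'U'].
Result: ['B', 'K', 'U']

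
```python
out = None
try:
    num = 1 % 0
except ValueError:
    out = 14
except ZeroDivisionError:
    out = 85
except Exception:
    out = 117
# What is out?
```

Step-by-step execution trace:
1. `num = 1 % 0` raises ZeroDivisionError.
2. `except ValueError` does not match ZeroDivisionError; skipped.
3. `except ZeroDivisionError` matches → out = 85.
4. Remaining except clauses are skipped.
Result: 85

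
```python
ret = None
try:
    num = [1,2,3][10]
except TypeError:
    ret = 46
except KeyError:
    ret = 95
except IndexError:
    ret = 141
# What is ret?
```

Step-by-step execution trace:
1. `num = [1,2,3][10]` raises IndexError.
2. `except TypeError` does not match IndexError; skipped.
3. `except KeyError` does not match IndexError; skipped.
4. `except IndexError` matches → ret = 141.
Result: 141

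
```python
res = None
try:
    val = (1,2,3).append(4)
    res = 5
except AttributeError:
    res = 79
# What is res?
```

Step-by-step execution trace:
1. `val = (1,2,3).append(4)` raises AttributeError.
2. `res = 5` is not reached.
3. `except AttributeError` matches → res = 79.
Result: 79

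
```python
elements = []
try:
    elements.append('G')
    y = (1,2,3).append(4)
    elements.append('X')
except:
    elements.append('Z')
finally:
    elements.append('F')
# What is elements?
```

Step-by-step execution trace:
1. try: `elements.append('G')` → elements = ['G'].
2. `y = (1,2,3).append(4)` raises AttributeError; `elements.append('X')` is not reached.
3. bare `except` matches → `elements.append('Z')` → elements = ['G', 'Z'].
4. finally always runs: `elements.append('F')` → elements = ['G', 'Z', 'F'].
Result: ['G', 'Z', 'F']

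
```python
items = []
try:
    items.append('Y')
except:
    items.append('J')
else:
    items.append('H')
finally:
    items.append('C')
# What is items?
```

Step-by-step execution trace:
1. try: `items.append('Y')` → items = ['Y']. No exception raised.
2. `except` is skipped.
3. `else` runs: `items.append('H')` → items = ['Y', 'H'].
4. `finally` always runs: `items.append('C')` → items = ['Y', 'H', 'C'].
Result: ['Y', 'H', 'C']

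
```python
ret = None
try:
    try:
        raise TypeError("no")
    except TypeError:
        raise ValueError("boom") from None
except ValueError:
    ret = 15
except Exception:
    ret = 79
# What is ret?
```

Step-by-step execution trace:
1. Inner try raises TypeError; inner `except TypeError` catches it.
2. `raise ValueError(...) from None` raises ValueError (from None suppresses __context__, but the active exception is still ValueError).
3. Outer `except ValueError` matches → ret = 15.
4. `except Exception` is not reached.
Result: 15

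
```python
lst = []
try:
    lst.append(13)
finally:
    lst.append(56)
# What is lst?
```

Step-by-step execution trace:
1. try: `lst.append(13)` → lst = [13].
2. The try body completes without raising.
3. finally always runs: `lst.append(56)` → lst = [13, 56].
Result: [13, 56]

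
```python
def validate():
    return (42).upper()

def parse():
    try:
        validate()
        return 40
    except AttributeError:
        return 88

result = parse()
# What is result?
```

Step-by-step execution trace:
1. `parse()` calls `validate()`.
2. `validate()` evaluates `(42).upper()`, which raises AttributeError; it propagates to the caller.
3. `return 40` is not reached.
4. `except AttributeError` in parse matches → returns 88.
5. result = 88.
Result: 88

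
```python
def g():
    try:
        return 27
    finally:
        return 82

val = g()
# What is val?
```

Step-by-step execution trace:
1. `g()` enters try: `return 27` sets pending return value 27.
2. Before returning, `finally: return 82` runs and overrides the pending return.
3. g() returns 82 → val = 82.
Result: 82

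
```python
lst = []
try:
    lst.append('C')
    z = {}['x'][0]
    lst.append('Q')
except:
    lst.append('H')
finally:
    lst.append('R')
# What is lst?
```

Step-by-step execution trace:
1. try: `lst.append('C')` → lst = ['C'].
2. `z = {}['x'][0]` raises KeyError; `lst.append('Q')` is not reached.
3. bare `except` matches → `lst.append('H')` → lst = ['C', 'H'].
4. finally always runs: `lst.append('R')` → lst = ['C', 'H', 'R'].
Result: ['C', 'H', 'R']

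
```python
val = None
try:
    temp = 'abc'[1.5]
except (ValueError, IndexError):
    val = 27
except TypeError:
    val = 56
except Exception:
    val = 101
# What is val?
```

Step-by-step execution trace:
1. `temp = 'abc'[1.5]` raises TypeError.
2. `except (ValueError, IndexError)` does not match TypeError; skipped.
3. `except TypeError` matches (exact type match) → val = 56.
4. `except Exception` is not reached.
Result: 56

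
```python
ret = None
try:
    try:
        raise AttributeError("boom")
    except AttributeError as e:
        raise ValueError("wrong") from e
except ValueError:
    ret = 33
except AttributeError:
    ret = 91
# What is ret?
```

Step-by-step execution trace:
1. Inner try raises AttributeError; inner `except AttributeError as e` catches it.
2. `raise ValueError(...) from e` raises ValueError (AttributeError is attached as __cause__, but only ValueError is active).
3. Outer `except ValueError` matches → ret = 33.
4. `except AttributeError` is not reached.
Result: 33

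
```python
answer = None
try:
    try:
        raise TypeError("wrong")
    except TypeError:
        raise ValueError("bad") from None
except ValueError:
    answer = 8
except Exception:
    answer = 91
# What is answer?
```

Step-by-step execution trace:
1. Inner try raises TypeError; inner `except TypeError` catches it.
2. `raise ValueError(...) from None` raises ValueError (from None suppresses __context__, but the active exception is still ValueError).
3. Outer `except ValueError` matches → answer = 8.
4. `except Exception` is not reached.
Result: 8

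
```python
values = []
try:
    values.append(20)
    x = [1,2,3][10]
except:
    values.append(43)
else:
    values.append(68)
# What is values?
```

Step-by-step execution trace:
1. try: `values.append(20)` → values = [20].
2. `x = [1,2,3][10]` raises IndexError.
3. bare `except` matches → `values.append(43)` → values = [20, 43].
4. `else` is skipped (an exception was raised).
Result: [20, 43]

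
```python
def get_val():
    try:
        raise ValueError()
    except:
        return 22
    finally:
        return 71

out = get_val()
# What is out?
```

Step-by-step execution trace:
1. `get_val()` enters try: `raise ValueError()` raises ValueError.
2. bare `except` matches → `return 22` sets pending return value 22.
3. Before returning, `finally: return 71` runs and overrides the pending return.
4. get_val() returns 71 → out = 71.
Result: 71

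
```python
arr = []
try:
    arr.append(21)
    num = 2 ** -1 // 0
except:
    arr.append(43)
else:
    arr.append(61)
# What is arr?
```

Step-by-step execution trace:
1. try: `arr.append(21)` → arr = [21].
2. `num = 2 ** -1 // 0` raises ZeroDivisionError.
3. bare `except` matches → `arr.append(43)` → arr = [21, 43].
4. `else` is skipped (an exception was raised).
Result: [21, 43]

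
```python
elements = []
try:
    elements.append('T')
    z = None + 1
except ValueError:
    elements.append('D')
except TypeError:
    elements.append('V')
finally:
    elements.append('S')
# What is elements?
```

Step-by-step execution trace:
1. try: `elements.append('T')` → elements = ['T'].
2. `z = None + 1` raises TypeError.
3. `except ValueError` does not match TypeError; skipped.
4. `except TypeError` matches → `elements.append('V')` → elements = ['T', 'V'].
5. finally always runs: `elements.append('S')` → elements = ['T', 'V', 'S'].
Result: ['T', 'V', 'S']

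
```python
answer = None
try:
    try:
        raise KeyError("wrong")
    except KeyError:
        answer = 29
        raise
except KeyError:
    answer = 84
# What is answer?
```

Step-by-step execution trace:
1. Inner try: `raise KeyError("wrong")` raises KeyError.
2. Inner `except KeyError` matches → answer = 29.
3. bare `raise` re-raises the same KeyError.
4. Outer `except KeyError` matches → answer = 84.
Result: 84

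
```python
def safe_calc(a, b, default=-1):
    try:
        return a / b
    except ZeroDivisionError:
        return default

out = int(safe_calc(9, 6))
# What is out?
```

Step-by-step execution trace:
1. `safe_calc(9, 6)` enters try: `return 9 / 6` → returns 1.5. No exception raised.
2. `except ZeroDivisionError` is skipped.
3. `int(1.5)` → 1 → out = 1.
Result: 1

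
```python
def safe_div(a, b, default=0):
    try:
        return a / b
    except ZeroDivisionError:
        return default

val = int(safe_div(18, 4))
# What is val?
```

Step-by-step execution trace:
1. `safe_div(18, 4)` enters try: `return 18 / 4` → returns 4.5. No exception raised.
2. `except ZeroDivisionError` is skipped.
3. `int(4.5)` → 4 → val = 4.
Result: 4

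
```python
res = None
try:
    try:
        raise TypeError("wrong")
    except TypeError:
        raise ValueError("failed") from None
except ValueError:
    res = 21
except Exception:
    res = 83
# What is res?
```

Step-by-step execution trace:
1. Inner try raises TypeError; inner `except TypeError` catches it.
2. `raise ValueError(...) from None` raises ValueError (from None suppresses __context__, but the active exception is still ValueError).
3. Outer `except ValueError` matches → res = 21.
4. `except Exception` is not reached.
Result: 21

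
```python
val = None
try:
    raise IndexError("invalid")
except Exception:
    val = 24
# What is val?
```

Step-by-step execution trace:
1. `raise IndexError(...)` raises IndexError.
2. `except Exception` matches (IndexError is a subclass of Exception) → val = 24.
Result: 24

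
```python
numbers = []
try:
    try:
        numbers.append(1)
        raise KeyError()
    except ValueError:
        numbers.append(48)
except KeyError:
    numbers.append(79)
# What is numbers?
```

Step-by-step execution trace:
1. Inner try: `numbers.append(1)` → numbers = [1].
2. `raise KeyError()` raises KeyError.
3. Inner `except ValueError` does not match KeyError; exception propagates to outer try.
4. Outer `except KeyError` matches → `numbers.append(79)` → numbers = [1, 79].
Result: [1, 79]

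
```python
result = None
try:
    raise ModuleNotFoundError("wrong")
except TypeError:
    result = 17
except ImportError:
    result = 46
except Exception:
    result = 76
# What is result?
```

Step-by-step execution trace:
1. `raise ModuleNotFoundError(...)` raises ModuleNotFoundError.
2. `except TypeError` does not match (ModuleNotFoundError is not a subclass of TypeError); skipped.
3. `except ImportError` matches (ModuleNotFoundError is a subclass of ImportError) → result = 46.
4. `except Exception` is not reached.
Result: 46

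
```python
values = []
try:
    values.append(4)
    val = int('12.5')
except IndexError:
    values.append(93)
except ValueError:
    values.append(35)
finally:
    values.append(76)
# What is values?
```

Step-by-step execution trace:
1. try: `values.append(4)` → values = [4].
2. `val = int('12.5')` raises ValueError.
3. `except IndexError` does not match ValueError; skipped.
4. `except ValueError` matches → `values.append(35)` → values = [4, 35].
5. finally always runs: `values.append(76)` → values = [4, 35, 76].
Result: [4, 35, 76]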